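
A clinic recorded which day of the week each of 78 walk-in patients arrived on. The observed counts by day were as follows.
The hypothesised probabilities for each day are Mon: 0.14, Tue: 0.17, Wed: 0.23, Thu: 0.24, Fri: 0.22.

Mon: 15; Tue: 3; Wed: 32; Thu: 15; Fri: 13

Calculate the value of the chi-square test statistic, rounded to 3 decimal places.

22.230

Expected counts E_i = n·p_i: 78×0.14 = 10.92, 78×0.17 = 13.26, 78×0.23 = 17.94, 78×0.24 = 18.72, 78×0.22 = 17.16.
cat         O        E   (O−E)²/E
Mon        15    10.92     1.5244
Tue         3    13.26     7.9387
Wed        32    17.94    11.0192
Thu        15    18.72     0.7392
Fri        13    17.16     1.0085
Sum = 22.230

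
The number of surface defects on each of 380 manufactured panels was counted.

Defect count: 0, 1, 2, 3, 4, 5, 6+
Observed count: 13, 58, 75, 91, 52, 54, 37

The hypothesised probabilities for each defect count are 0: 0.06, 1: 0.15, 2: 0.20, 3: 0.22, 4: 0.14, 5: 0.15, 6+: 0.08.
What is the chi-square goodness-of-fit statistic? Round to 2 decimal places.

Expected counts E_i = n·p_i: 380×0.06 = 22.8, 380×0.15 = 57, 380×0.20 = 76, 380×0.22 = 83.6, 380×0.14 = 53.2, 380×0.15 = 57, 380×0.08 = 30.4.
χ² = (13−22.8)²/22.8 + (58−57)²/57 + (75−76)²/76 + (91−83.6)²/83.6 + (52−53.2)²/53.2 + (54−57)²/57 + (37−30.4)²/30.4
   = 4.212 + 0.018 + 0.013 + 0.655 + 0.027 + 0.158 + 1.433
Sum = 6.52

6.52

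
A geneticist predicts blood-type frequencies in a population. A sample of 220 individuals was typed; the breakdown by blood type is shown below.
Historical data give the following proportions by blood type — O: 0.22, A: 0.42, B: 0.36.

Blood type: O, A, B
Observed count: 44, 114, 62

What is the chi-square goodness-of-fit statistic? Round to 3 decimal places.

9.185

Expected counts E_i = n·p_i: 220×0.22 = 48.4, 220×0.42 = 92.4, 220×0.36 = 79.2.
χ² = (44−48.4)²/48.4 + (114−92.4)²/92.4 + (62−79.2)²/79.2
   = 0.4000 + 5.0494 + 3.7354
Sum = 9.185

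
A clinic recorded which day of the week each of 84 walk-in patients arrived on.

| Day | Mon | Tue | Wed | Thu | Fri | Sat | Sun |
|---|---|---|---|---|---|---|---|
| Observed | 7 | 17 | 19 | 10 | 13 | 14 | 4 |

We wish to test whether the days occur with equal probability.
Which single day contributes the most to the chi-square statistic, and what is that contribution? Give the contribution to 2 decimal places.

Sun, 5.33

Expected count for each of the 7 categories: 84/7 = 12.
χ² = (7−12)²/12 + (17−12)²/12 + (19−12)²/12 + (10−12)²/12 + (13−12)²/12 + (14−12)²/12 + (4−12)²/12
   = 2.083 + 2.083 + 4.083 + 0.333 + 0.083 + 0.333 + 5.333
The largest term is for Sun: 5.33.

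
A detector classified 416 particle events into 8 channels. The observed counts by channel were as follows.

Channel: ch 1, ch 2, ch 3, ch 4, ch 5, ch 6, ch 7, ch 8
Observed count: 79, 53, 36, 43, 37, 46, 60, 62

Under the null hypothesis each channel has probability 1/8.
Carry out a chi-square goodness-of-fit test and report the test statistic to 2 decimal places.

Expected count for each of the 8 categories: 416/8 = 52.
χ² = (79−52)²/52 + (53−52)²/52 + (36−52)²/52 + (43−52)²/52 + (37−52)²/52 + (46−52)²/52 + (60−52)²/52 + (62−52)²/52
   = 14.019 + 0.019 + 4.923 + 1.558 + 4.327 + 0.692 + 1.231 + 1.923
Sum = 28.69

28.69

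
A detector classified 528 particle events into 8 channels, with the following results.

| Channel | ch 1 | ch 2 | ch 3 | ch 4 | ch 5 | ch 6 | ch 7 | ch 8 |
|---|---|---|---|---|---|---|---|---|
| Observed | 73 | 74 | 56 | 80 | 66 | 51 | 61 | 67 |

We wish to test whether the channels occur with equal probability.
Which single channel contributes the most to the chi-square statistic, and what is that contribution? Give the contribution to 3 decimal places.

ch 6, 3.409

Under H₀ each category has probability 1/8, so each expected count is 528/8 = 66.
ch 1: (73 − 66)²/66 = 49/66 = 0.7424
ch 2: (74 − 66)²/66 = 64/66 = 0.9697
ch 3: (56 − 66)²/66 = 100/66 = 1.5152
ch 4: (80 − 66)²/66 = 196/66 = 2.9697
ch 5: (66 − 66)²/66 = 0/66 = 0.0000
ch 6: (51 − 66)²/66 = 225/66 = 3.4091
ch 7: (61 − 66)²/66 = 25/66 = 0.3788
ch 8: (67 − 66)²/66 = 1/66 = 0.0152
The largest term is for ch 6: 3.409.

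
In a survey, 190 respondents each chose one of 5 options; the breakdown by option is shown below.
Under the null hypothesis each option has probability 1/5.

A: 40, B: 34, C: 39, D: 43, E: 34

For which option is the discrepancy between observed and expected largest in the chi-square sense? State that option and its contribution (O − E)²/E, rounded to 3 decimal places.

Under H₀ each category has probability 1/5, so each expected count is 190/5 = 38.
χ² = (40−38)²/38 + (34−38)²/38 + (39−38)²/38 + (43−38)²/38 + (34−38)²/38
   = 0.1053 + 0.4211 + 0.0263 + 0.6579 + 0.4211
The largest term is for D: 0.658.

D, 0.658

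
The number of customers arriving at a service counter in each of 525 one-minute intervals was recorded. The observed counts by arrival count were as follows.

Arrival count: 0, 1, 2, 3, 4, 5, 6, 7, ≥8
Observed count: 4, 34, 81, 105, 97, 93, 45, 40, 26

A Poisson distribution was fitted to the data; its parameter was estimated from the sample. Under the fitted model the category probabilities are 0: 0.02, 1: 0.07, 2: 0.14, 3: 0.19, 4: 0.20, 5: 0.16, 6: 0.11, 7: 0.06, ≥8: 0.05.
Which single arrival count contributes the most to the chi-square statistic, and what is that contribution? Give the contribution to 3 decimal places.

Expected counts E_i = n·p_i: 525×0.02 = 10.5, 525×0.07 = 36.75, 525×0.14 = 73.5, 525×0.19 = 99.75, 525×0.20 = 105, 525×0.16 = 84, 525×0.11 = 57.75, 525×0.06 = 31.5, 525×0.05 = 26.25.
χ² = (4−10.5)²/10.5 + (34−36.75)²/36.75 + (81−73.5)²/73.5 + (105−99.75)²/99.75 + (97−105)²/105 + (93−84)²/84 + (45−57.75)²/57.75 + (40−31.5)²/31.5 + (26−26.25)²/26.25
   = 4.0238 + 0.2058 + 0.7653 + 0.2763 + 0.6095 + 0.9643 + 2.8149 + 2.2937 + 0.0024
The largest term is for 0: 4.024.

0, 4.024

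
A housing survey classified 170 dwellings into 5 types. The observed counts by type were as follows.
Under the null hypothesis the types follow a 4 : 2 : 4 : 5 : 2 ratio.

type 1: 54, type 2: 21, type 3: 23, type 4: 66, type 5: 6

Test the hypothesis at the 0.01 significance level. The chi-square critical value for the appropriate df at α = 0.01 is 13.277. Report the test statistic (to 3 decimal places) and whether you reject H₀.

27.095; reject

Ratio total = 17. Expected counts: 170×4/17 = 40, 170×2/17 = 20, 170×4/17 = 40, 170×5/17 = 50, 170×2/17 = 20.
type 1: (54 − 40)²/40 = 196/40 = 4.9000
type 2: (21 − 20)²/20 = 1/20 = 0.0500
type 3: (23 − 40)²/40 = 289/40 = 7.2250
type 4: (66 − 50)²/50 = 256/50 = 5.1200
type 5: (6 − 20)²/20 = 196/20 = 9.8000
Sum = 27.095
df = 4. Since 27.095 > 13.277, we reject H₀.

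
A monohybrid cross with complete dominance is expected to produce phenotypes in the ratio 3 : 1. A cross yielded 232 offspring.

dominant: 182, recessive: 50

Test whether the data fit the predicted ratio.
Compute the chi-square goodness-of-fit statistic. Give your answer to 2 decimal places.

1.47

Ratio total = 4. Expected counts: 232×3/4 = 174, 232×1/4 = 58.
χ² = (182−174)²/174 + (50−58)²/58
   = 0.368 + 1.103
Sum = 1.47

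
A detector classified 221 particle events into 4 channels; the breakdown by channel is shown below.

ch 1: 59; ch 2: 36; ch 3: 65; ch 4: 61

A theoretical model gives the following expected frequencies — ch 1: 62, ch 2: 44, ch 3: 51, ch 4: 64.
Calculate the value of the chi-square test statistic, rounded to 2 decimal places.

5.58

ch 1: (59 − 62)²/62 = 9/62 = 0.145
ch 2: (36 − 44)²/44 = 64/44 = 1.455
ch 3: (65 − 51)²/51 = 196/51 = 3.843
ch 4: (61 − 64)²/64 = 9/64 = 0.141
Sum = 5.58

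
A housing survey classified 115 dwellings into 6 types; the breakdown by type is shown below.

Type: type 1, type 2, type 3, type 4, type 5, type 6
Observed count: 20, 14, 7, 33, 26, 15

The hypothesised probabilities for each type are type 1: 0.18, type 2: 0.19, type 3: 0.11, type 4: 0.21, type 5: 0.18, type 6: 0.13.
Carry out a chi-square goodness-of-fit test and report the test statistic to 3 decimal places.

Expected counts E_i = n·p_i: 115×0.18 = 20.7, 115×0.19 = 21.85, 115×0.11 = 12.65, 115×0.21 = 24.15, 115×0.18 = 20.7, 115×0.13 = 14.95.
cat         O        E   (O−E)²/E
type 1     20     20.7     0.0237
type 2     14    21.85     2.8203
type 3      7    12.65     2.5235
type 4     33    24.15     3.2432
type 5     26     20.7     1.3570
type 6     15    14.95     0.0002
Sum = 9.968

9.968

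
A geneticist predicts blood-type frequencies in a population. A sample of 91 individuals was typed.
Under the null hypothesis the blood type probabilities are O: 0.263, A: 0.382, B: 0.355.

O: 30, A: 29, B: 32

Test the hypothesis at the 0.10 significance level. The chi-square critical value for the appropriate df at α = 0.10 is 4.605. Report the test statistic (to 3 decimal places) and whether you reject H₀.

2.496; do not reject

Expected counts E_i = n·p_i: 91×0.263 = 23.933, 91×0.382 = 34.762, 91×0.355 = 32.305.
χ² = (30−23.933)²/23.933 + (29−34.762)²/34.762 + (32−32.305)²/32.305
   = 1.5380 + 0.9551 + 0.0029
Sum = 2.496
df = 2. Since 2.496 < 4.605, we do not reject H₀.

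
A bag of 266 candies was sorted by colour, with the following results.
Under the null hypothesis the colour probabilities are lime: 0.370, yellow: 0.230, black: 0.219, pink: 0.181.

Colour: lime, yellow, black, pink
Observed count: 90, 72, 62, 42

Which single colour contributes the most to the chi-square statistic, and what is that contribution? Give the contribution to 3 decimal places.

yellow, 1.914

Expected counts E_i = n·p_i: 266×0.370 = 98.42, 266×0.230 = 61.18, 266×0.219 = 58.254, 266×0.181 = 48.146.
cat         O        E   (O−E)²/E
lime       90    98.42     0.7203
yellow     72    61.18     1.9136
black      62   58.254     0.2409
pink       42   48.146     0.7846
The largest term is for yellow: 1.914.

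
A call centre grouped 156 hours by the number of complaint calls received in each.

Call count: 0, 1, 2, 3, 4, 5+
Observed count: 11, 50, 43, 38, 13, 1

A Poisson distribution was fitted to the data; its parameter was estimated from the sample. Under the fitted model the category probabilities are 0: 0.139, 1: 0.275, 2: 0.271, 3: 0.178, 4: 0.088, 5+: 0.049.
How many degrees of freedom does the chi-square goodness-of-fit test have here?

4

There are k = 6 categories and 1 parameter estimated from the data, so df = 6 − 1 − 1 = 4.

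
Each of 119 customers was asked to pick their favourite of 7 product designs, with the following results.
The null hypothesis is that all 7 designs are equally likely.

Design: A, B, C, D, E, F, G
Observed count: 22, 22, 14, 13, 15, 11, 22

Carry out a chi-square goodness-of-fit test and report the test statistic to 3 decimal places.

Under H₀ each category has probability 1/7, so each expected count is 119/7 = 17.
A: (22 − 17)²/17 = 25/17 = 1.4706
B: (22 − 17)²/17 = 25/17 = 1.4706
C: (14 − 17)²/17 = 9/17 = 0.5294
D: (13 − 17)²/17 = 16/17 = 0.9412
E: (15 − 17)²/17 = 4/17 = 0.2353
F: (11 − 17)²/17 = 36/17 = 2.1176
G: (22 − 17)²/17 = 25/17 = 1.4706
Sum = 8.235

8.235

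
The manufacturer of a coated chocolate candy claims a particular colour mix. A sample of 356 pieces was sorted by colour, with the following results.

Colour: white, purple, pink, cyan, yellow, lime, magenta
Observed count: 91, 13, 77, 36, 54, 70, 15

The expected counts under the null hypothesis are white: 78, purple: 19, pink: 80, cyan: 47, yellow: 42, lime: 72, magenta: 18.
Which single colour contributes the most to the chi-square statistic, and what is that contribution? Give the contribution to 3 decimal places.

χ² = (91−78)²/78 + (13−19)²/19 + (77−80)²/80 + (36−47)²/47 + (54−42)²/42 + (70−72)²/72 + (15−18)²/18
   = 2.1667 + 1.8947 + 0.1125 + 2.5745 + 3.4286 + 0.0556 + 0.5000
The largest term is for yellow: 3.429.

yellow, 3.429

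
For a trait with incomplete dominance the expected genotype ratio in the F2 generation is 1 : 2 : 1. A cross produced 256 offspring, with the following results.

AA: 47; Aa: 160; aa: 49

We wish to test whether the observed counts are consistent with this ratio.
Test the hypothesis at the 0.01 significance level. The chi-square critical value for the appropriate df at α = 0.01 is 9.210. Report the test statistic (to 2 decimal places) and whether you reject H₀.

16.03; reject

Ratio total = 4. Expected counts: 256×1/4 = 64, 256×2/4 = 128, 256×1/4 = 64.
AA: (47 − 64)²/64 = 289/64 = 4.516
Aa: (160 − 128)²/128 = 1024/128 = 8.000
aa: (49 − 64)²/64 = 225/64 = 3.516
Sum = 16.03
df = 2. Since 16.03 > 9.210, we reject H₀.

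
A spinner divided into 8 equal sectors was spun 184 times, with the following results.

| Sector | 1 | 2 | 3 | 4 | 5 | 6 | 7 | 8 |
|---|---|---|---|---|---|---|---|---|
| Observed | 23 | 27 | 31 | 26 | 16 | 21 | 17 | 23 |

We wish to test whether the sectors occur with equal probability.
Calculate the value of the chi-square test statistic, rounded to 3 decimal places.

7.739

Under H₀ each category has probability 1/8, so each expected count is 184/8 = 23.
1: (23 − 23)²/23 = 0/23 = 0.0000
2: (27 − 23)²/23 = 16/23 = 0.6957
3: (31 − 23)²/23 = 64/23 = 2.7826
4: (26 − 23)²/23 = 9/23 = 0.3913
5: (16 − 23)²/23 = 49/23 = 2.1304
6: (21 − 23)²/23 = 4/23 = 0.1739
7: (17 − 23)²/23 = 36/23 = 1.5652
8: (23 − 23)²/23 = 0/23 = 0.0000
Sum = 7.739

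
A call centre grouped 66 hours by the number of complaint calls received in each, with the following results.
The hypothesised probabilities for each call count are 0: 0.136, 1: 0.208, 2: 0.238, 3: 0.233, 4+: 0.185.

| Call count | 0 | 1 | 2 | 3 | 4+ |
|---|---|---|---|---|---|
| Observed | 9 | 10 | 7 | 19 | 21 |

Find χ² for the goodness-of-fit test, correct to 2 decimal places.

13.02

Expected counts E_i = n·p_i: 66×0.136 = 8.976, 66×0.208 = 13.728, 66×0.238 = 15.708, 66×0.233 = 15.378, 66×0.185 = 12.21.
cat         O        E   (O−E)²/E
0           9    8.976      0.000
1          10   13.728      1.012
2           7   15.708      4.827
3          19   15.378      0.853
4+         21    12.21      6.328
Sum = 13.02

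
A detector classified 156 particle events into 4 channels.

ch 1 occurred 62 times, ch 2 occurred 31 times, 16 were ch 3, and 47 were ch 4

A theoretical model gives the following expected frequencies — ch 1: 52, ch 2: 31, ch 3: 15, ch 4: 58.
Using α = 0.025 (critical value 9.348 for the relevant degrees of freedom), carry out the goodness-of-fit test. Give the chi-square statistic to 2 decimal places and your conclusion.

ch 1: (62 − 52)²/52 = 100/52 = 1.923
ch 2: (31 − 31)²/31 = 0/31 = 0.000
ch 3: (16 − 15)²/15 = 1/15 = 0.067
ch 4: (47 − 58)²/58 = 121/58 = 2.086
Sum = 4.08
df = 3. Since 4.08 < 9.348, we do not reject H₀.

4.08; do not reject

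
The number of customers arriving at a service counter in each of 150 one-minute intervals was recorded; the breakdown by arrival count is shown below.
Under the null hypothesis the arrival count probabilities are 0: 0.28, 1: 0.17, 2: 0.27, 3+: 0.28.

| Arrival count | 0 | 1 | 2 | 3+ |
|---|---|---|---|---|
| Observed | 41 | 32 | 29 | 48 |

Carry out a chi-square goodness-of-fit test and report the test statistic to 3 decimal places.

5.803

Expected counts E_i = n·p_i: 150×0.28 = 42, 150×0.17 = 25.5, 150×0.27 = 40.5, 150×0.28 = 42.
cat         O        E   (O−E)²/E
0          41       42     0.0238
1          32     25.5     1.6569
2          29     40.5     3.2654
3+         48       42     0.8571
Sum = 5.803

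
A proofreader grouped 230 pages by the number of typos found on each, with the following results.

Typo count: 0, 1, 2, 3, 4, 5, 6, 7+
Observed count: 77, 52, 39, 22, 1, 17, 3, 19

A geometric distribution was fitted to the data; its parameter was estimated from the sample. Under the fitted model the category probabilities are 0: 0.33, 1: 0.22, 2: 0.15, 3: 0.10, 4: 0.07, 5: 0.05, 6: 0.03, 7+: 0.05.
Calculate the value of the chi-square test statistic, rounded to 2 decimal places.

Expected counts E_i = n·p_i: 230×0.33 = 75.9, 230×0.22 = 50.6, 230×0.15 = 34.5, 230×0.10 = 23, 230×0.07 = 16.1, 230×0.05 = 11.5, 230×0.03 = 6.9, 230×0.05 = 11.5.
χ² = (77−75.9)²/75.9 + (52−50.6)²/50.6 + (39−34.5)²/34.5 + (22−23)²/23 + (1−16.1)²/16.1 + (17−11.5)²/11.5 + (3−6.9)²/6.9 + (19−11.5)²/11.5
   = 0.016 + 0.039 + 0.587 + 0.043 + 14.162 + 2.630 + 2.204 + 4.891
Sum = 24.57

24.57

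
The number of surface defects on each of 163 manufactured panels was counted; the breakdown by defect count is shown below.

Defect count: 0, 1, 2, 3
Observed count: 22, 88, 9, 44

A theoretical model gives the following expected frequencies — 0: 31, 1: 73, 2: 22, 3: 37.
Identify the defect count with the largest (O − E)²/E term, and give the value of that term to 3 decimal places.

0: (22 − 31)²/31 = 81/31 = 2.6129
1: (88 − 73)²/73 = 225/73 = 3.0822
2: (9 − 22)²/22 = 169/22 = 7.6818
3: (44 − 37)²/37 = 49/37 = 1.3243
The largest term is for 2: 7.682.

2, 7.682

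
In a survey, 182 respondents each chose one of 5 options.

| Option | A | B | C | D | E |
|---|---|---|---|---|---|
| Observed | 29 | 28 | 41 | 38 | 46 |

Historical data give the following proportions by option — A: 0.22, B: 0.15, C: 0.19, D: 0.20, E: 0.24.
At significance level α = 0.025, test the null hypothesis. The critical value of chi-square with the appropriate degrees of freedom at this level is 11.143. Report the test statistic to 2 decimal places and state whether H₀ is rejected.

Expected counts E_i = n·p_i: 182×0.22 = 40.04, 182×0.15 = 27.3, 182×0.19 = 34.58, 182×0.20 = 36.4, 182×0.24 = 43.68.
χ² = (29−40.04)²/40.04 + (28−27.3)²/27.3 + (41−34.58)²/34.58 + (38−36.4)²/36.4 + (46−43.68)²/43.68
   = 3.044 + 0.018 + 1.192 + 0.070 + 0.123
Sum = 4.45
df = 4. Since 4.45 < 11.143, we do not reject H₀.

4.45; do not reject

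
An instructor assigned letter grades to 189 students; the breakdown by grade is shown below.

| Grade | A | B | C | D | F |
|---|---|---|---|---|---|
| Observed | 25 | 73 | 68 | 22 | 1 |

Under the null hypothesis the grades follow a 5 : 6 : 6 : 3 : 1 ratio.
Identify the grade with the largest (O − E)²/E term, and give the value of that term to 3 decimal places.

Ratio total = 21. Expected counts: 189×5/21 = 45, 189×6/21 = 54, 189×6/21 = 54, 189×3/21 = 27, 189×1/21 = 9.
cat         O        E   (O−E)²/E
A          25       45     8.8889
B          73       54     6.6852
C          68       54     3.6296
D          22       27     0.9259
F           1        9     7.1111
The largest term is for A: 8.889.

A, 8.889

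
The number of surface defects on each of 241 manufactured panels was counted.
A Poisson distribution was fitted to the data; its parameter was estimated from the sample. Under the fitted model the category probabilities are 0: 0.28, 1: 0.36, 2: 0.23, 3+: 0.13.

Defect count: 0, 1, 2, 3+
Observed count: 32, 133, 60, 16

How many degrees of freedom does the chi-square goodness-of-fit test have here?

There are k = 4 categories and 1 parameter estimated from the data, so df = 4 − 1 − 1 = 2.

2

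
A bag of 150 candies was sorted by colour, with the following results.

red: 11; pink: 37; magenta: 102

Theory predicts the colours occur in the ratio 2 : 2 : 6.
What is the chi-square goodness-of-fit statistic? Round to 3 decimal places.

15.267

Ratio total = 10. Expected counts: 150×2/10 = 30, 150×2/10 = 30, 150×6/10 = 90.
cat          O        E   (O−E)²/E
red         11       30    12.0333
pink        37       30     1.6333
magenta    102       90     1.6000
Sum = 15.267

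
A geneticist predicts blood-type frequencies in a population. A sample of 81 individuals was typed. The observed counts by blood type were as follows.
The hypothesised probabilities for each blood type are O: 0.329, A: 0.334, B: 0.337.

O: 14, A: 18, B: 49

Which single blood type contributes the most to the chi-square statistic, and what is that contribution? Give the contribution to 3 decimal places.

B, 17.255

Expected counts E_i = n·p_i: 81×0.329 = 26.649, 81×0.334 = 27.054, 81×0.337 = 27.297.
cat         O        E   (O−E)²/E
O          14   26.649     6.0039
A          18   27.054     3.0300
B          49   27.297    17.2554
The largest term is for B: 17.255.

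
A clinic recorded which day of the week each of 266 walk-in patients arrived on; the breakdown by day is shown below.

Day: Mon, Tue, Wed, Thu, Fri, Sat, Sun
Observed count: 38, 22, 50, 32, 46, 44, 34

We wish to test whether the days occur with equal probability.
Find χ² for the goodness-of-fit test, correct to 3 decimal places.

Under H₀ each category has probability 1/7, so each expected count is 266/7 = 38.
χ² = (38−38)²/38 + (22−38)²/38 + (50−38)²/38 + (32−38)²/38 + (46−38)²/38 + (44−38)²/38 + (34−38)²/38
   = 0.0000 + 6.7368 + 3.7895 + 0.9474 + 1.6842 + 0.9474 + 0.4211
Sum = 14.526

14.526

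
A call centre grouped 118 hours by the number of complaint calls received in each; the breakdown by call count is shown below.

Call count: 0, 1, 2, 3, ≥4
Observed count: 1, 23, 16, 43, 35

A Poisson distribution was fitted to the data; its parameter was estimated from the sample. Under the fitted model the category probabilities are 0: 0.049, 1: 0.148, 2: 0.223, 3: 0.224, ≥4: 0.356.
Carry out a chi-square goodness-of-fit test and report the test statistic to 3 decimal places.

Expected counts E_i = n·p_i: 118×0.049 = 5.782, 118×0.148 = 17.464, 118×0.223 = 26.314, 118×0.224 = 26.432, 118×0.356 = 42.008.
0: (1 − 5.782)²/5.782 = 22.867524/5.782 = 3.9550
1: (23 − 17.464)²/17.464 = 30.647296/17.464 = 1.7549
2: (16 − 26.314)²/26.314 = 106.378596/26.314 = 4.0427
3: (43 − 26.432)²/26.432 = 274.498624/26.432 = 10.3851
≥4: (35 − 42.008)²/42.008 = 49.112064/42.008 = 1.1691
Sum = 21.307

21.307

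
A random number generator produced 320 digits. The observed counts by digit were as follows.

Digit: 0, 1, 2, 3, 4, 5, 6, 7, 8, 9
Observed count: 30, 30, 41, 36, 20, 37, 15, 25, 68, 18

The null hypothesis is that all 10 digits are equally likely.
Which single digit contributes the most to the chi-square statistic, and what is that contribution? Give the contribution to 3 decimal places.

8, 40.500

Under H₀ each category has probability 1/10, so each expected count is 320/10 = 32.
χ² = (30−32)²/32 + (30−32)²/32 + (41−32)²/32 + (36−32)²/32 + (20−32)²/32 + (37−32)²/32 + (15−32)²/32 + (25−32)²/32 + (68−32)²/32 + (18−32)²/32
   = 0.1250 + 0.1250 + 2.5313 + 0.5000 + 4.5000 + 0.7813 + 9.0313 + 1.5313 + 40.5000 + 6.1250
The largest term is for 8: 40.500.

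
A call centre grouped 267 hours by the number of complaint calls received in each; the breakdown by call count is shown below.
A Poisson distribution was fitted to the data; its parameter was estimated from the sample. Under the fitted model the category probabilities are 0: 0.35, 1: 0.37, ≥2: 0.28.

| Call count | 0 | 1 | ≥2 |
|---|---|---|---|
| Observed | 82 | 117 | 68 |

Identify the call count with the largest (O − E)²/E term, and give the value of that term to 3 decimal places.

1, 3.357

Expected counts E_i = n·p_i: 267×0.35 = 93.45, 267×0.37 = 98.79, 267×0.28 = 74.76.
cat         O        E   (O−E)²/E
0          82    93.45     1.4029
1         117    98.79     3.3567
≥2         68    74.76     0.6113
The largest term is for 1: 3.357.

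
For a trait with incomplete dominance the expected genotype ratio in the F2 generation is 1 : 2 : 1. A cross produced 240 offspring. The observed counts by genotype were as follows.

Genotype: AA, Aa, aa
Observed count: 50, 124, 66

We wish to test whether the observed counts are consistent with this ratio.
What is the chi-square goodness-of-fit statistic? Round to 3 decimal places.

Ratio total = 4. Expected counts: 240×1/4 = 60, 240×2/4 = 120, 240×1/4 = 60.
χ² = (50−60)²/60 + (124−120)²/120 + (66−60)²/60
   = 1.6667 + 0.1333 + 0.6000
Sum = 2.400

2.400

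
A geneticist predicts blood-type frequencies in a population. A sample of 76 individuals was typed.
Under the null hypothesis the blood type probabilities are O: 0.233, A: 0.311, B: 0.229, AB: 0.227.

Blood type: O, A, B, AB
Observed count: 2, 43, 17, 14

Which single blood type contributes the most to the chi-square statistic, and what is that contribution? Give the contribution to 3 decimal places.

A, 15.864

Expected counts E_i = n·p_i: 76×0.233 = 17.708, 76×0.311 = 23.636, 76×0.229 = 17.404, 76×0.227 = 17.252.
χ² = (2−17.708)²/17.708 + (43−23.636)²/23.636 + (17−17.404)²/17.404 + (14−17.252)²/17.252
   = 13.9339 + 15.8641 + 0.0094 + 0.6130
The largest term is for A: 15.864.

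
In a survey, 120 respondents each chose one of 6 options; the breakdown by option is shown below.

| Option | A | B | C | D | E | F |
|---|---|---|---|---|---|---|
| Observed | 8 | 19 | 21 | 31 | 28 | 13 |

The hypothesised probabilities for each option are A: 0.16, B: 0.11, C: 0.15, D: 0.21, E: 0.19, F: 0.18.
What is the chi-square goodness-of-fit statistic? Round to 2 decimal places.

15.53

Expected counts E_i = n·p_i: 120×0.16 = 19.2, 120×0.11 = 13.2, 120×0.15 = 18, 120×0.21 = 25.2, 120×0.19 = 22.8, 120×0.18 = 21.6.
cat         O        E   (O−E)²/E
A           8     19.2      6.533
B          19     13.2      2.548
C          21       18      0.500
D          31     25.2      1.335
E          28     22.8      1.186
F          13     21.6      3.424
Sum = 15.53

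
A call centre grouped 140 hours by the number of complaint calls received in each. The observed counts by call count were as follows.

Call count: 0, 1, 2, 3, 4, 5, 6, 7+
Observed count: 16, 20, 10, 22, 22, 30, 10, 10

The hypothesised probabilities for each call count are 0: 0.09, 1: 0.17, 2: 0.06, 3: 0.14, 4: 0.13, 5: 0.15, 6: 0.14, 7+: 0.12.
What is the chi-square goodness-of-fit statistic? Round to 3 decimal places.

14.228

Expected counts E_i = n·p_i: 140×0.09 = 12.6, 140×0.17 = 23.8, 140×0.06 = 8.4, 140×0.14 = 19.6, 140×0.13 = 18.2, 140×0.15 = 21, 140×0.14 = 19.6, 140×0.12 = 16.8.
χ² = (16−12.6)²/12.6 + (20−23.8)²/23.8 + (10−8.4)²/8.4 + (22−19.6)²/19.6 + (22−18.2)²/18.2 + (30−21)²/21 + (10−19.6)²/19.6 + (10−16.8)²/16.8
   = 0.9175 + 0.6067 + 0.3048 + 0.2939 + 0.7934 + 3.8571 + 4.7020 + 2.7524
Sum = 14.228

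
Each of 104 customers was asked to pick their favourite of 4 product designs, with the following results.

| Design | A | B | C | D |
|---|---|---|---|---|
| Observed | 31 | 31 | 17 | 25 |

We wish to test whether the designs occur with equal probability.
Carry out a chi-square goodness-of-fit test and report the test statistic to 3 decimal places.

5.077

Expected count for each of the 4 categories: 104/4 = 26.
cat         O        E   (O−E)²/E
A          31       26     0.9615
B          31       26     0.9615
C          17       26     3.1154
D          25       26     0.0385
Sum = 5.077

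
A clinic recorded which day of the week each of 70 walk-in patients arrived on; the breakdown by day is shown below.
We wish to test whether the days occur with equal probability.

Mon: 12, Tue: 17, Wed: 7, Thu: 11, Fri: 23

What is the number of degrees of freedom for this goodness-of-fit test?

4

There are k = 5 categories and no parameters were estimated from the data, so df = 5 − 1 = 4.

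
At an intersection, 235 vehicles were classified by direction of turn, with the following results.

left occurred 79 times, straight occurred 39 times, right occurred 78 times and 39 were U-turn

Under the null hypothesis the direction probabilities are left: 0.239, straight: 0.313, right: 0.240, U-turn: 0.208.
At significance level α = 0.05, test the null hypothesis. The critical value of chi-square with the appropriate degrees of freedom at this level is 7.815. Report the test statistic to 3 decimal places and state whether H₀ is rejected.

35.787; reject

Expected counts E_i = n·p_i: 235×0.239 = 56.165, 235×0.313 = 73.555, 235×0.240 = 56.4, 235×0.208 = 48.88.
χ² = (79−56.165)²/56.165 + (39−73.555)²/73.555 + (78−56.4)²/56.4 + (39−48.88)²/48.88
   = 9.2840 + 16.2334 + 8.2723 + 1.9970
Sum = 35.787
df = 3. Since 35.787 > 7.815, we reject H₀.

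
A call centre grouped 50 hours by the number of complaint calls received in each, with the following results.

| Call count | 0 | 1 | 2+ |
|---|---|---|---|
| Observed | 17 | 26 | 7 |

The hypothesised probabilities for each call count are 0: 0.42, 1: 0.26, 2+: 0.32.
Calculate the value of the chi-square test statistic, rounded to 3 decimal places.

Expected counts E_i = n·p_i: 50×0.42 = 21, 50×0.26 = 13, 50×0.32 = 16.
cat         O        E   (O−E)²/E
0          17       21     0.7619
1          26       13    13.0000
2+          7       16     5.0625
Sum = 18.824

18.824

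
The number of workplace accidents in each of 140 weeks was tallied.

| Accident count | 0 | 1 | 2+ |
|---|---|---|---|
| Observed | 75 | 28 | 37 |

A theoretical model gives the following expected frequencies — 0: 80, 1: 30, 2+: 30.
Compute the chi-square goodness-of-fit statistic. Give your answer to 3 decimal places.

0: (75 − 80)²/80 = 25/80 = 0.3125
1: (28 − 30)²/30 = 4/30 = 0.1333
2+: (37 − 30)²/30 = 49/30 = 1.6333
Sum = 2.079

2.079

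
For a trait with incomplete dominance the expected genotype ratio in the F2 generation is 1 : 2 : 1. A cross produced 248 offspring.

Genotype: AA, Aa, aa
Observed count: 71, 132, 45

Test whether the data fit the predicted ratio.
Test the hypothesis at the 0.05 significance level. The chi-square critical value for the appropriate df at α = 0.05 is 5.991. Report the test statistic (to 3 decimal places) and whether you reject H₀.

Ratio total = 4. Expected counts: 248×1/4 = 62, 248×2/4 = 124, 248×1/4 = 62.
AA: (71 − 62)²/62 = 81/62 = 1.3065
Aa: (132 − 124)²/124 = 64/124 = 0.5161
aa: (45 − 62)²/62 = 289/62 = 4.6613
Sum = 6.484
df = 2. Since 6.484 > 5.991, we reject H₀.

6.484; reject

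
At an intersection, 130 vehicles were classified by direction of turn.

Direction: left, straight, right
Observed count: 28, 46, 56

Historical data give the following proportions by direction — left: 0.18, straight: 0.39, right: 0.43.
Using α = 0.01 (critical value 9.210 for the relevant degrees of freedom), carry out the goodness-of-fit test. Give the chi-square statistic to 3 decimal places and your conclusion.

Expected counts E_i = n·p_i: 130×0.18 = 23.4, 130×0.39 = 50.7, 130×0.43 = 55.9.
cat           O        E   (O−E)²/E
left         28     23.4     0.9043
straight     46     50.7     0.4357
right        56     55.9     0.0002
Sum = 1.340
df = 2. Since 1.340 < 9.210, we do not reject H₀.

1.340; do not reject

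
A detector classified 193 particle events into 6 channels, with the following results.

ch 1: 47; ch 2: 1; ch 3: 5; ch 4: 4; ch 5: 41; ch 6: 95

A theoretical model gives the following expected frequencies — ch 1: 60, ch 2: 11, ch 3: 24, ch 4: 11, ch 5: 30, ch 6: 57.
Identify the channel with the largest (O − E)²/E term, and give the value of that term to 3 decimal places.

cat         O        E   (O−E)²/E
ch 1       47       60     2.8167
ch 2        1       11     9.0909
ch 3        5       24    15.0417
ch 4        4       11     4.4545
ch 5       41       30     4.0333
ch 6       95       57    25.3333
The largest term is for ch 6: 25.333.

ch 6, 25.333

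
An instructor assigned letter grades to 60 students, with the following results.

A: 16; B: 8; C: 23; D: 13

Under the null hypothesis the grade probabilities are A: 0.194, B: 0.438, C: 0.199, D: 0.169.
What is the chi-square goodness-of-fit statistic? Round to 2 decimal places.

Expected counts E_i = n·p_i: 60×0.194 = 11.64, 60×0.438 = 26.28, 60×0.199 = 11.94, 60×0.169 = 10.14.
A: (16 − 11.64)²/11.64 = 19.0096/11.64 = 1.633
B: (8 − 26.28)²/26.28 = 334.1584/26.28 = 12.715
C: (23 − 11.94)²/11.94 = 122.3236/11.94 = 10.245
D: (13 − 10.14)²/10.14 = 8.1796/10.14 = 0.807
Sum = 25.40

25.40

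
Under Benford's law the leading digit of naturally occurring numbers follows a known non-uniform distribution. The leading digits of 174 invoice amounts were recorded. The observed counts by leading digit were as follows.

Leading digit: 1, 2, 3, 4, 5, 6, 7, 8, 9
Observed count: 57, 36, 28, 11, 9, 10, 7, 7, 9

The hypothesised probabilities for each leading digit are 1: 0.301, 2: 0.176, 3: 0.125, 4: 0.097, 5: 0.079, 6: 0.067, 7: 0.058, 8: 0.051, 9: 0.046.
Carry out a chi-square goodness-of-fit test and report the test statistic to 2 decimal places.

8.54

Expected counts E_i = n·p_i: 174×0.301 = 52.374, 174×0.176 = 30.624, 174×0.125 = 21.75, 174×0.097 = 16.878, 174×0.079 = 13.746, 174×0.067 = 11.658, 174×0.058 = 10.092, 174×0.051 = 8.874, 174×0.046 = 8.004.
cat         O        E   (O−E)²/E
1          57   52.374      0.409
2          36   30.624      0.944
3          28    21.75      1.796
4          11   16.878      2.047
5           9   13.746      1.639
6          10   11.658      0.236
7           7   10.092      0.947
8           7    8.874      0.396
9           9    8.004      0.124
Sum = 8.54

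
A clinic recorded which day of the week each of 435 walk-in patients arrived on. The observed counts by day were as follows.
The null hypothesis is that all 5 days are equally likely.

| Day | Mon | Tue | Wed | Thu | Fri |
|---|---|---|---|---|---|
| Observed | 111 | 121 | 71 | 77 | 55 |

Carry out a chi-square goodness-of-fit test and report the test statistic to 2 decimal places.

Expected count for each of the 5 categories: 435/5 = 87.
cat         O        E   (O−E)²/E
Mon       111       87      6.621
Tue       121       87     13.287
Wed        71       87      2.943
Thu        77       87      1.149
Fri        55       87     11.770
Sum = 35.77

35.77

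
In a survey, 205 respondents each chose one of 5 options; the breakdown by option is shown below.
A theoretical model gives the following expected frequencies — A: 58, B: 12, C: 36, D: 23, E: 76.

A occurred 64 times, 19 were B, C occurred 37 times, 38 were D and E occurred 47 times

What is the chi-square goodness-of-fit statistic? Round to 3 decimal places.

25.580

cat         O        E   (O−E)²/E
A          64       58     0.6207
B          19       12     4.0833
C          37       36     0.0278
D          38       23     9.7826
E          47       76    11.0658
Sum = 25.580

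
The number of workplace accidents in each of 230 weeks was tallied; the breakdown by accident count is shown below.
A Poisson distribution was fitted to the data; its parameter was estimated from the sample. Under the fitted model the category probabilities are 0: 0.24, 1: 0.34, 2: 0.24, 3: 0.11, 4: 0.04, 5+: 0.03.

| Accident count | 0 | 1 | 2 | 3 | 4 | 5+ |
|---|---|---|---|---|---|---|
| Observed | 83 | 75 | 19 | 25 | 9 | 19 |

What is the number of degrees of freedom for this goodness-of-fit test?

4

There are k = 6 categories and 1 parameter estimated from the data, so df = 6 − 1 − 1 = 4.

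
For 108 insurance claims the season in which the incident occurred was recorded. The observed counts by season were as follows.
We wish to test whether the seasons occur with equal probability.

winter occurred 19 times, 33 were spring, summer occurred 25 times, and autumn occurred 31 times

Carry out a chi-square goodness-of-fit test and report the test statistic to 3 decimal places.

Under H₀ each category has probability 1/4, so each expected count is 108/4 = 27.
winter: (19 − 27)²/27 = 64/27 = 2.3704
spring: (33 − 27)²/27 = 36/27 = 1.3333
summer: (25 − 27)²/27 = 4/27 = 0.1481
autumn: (31 − 27)²/27 = 16/27 = 0.5926
Sum = 4.444

4.444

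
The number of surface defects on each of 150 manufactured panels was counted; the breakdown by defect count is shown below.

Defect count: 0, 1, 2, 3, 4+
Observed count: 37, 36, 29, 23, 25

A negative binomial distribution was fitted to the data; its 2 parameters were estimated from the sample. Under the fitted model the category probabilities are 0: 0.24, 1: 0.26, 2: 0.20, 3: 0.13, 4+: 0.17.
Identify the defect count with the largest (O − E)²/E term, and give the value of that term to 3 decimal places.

Expected counts E_i = n·p_i: 150×0.24 = 36, 150×0.26 = 39, 150×0.20 = 30, 150×0.13 = 19.5, 150×0.17 = 25.5.
0: (37 − 36)²/36 = 1/36 = 0.0278
1: (36 − 39)²/39 = 9/39 = 0.2308
2: (29 − 30)²/30 = 1/30 = 0.0333
3: (23 − 19.5)²/19.5 = 12.25/19.5 = 0.6282
4+: (25 − 25.5)²/25.5 = 0.25/25.5 = 0.0098
The largest term is for 3: 0.628.

3, 0.628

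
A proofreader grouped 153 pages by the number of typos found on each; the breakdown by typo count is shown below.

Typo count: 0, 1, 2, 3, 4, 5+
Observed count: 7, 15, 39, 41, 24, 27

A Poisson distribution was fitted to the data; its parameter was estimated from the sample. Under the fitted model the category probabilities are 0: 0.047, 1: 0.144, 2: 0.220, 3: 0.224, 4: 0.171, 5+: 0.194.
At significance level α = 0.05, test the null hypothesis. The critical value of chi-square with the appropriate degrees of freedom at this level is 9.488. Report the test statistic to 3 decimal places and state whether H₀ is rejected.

4.839; do not reject

Expected counts E_i = n·p_i: 153×0.047 = 7.191, 153×0.144 = 22.032, 153×0.220 = 33.66, 153×0.224 = 34.272, 153×0.171 = 26.163, 153×0.194 = 29.682.
0: (7 − 7.191)²/7.191 = 0.036481/7.191 = 0.0051
1: (15 − 22.032)²/22.032 = 49.449024/22.032 = 2.2444
2: (39 − 33.66)²/33.66 = 28.5156/33.66 = 0.8472
3: (41 − 34.272)²/34.272 = 45.265984/34.272 = 1.3208
4: (24 − 26.163)²/26.163 = 4.678569/26.163 = 0.1788
5+: (27 − 29.682)²/29.682 = 7.193124/29.682 = 0.2423
Sum = 4.839
df = 4. Since 4.839 < 9.488, we do not reject H₀.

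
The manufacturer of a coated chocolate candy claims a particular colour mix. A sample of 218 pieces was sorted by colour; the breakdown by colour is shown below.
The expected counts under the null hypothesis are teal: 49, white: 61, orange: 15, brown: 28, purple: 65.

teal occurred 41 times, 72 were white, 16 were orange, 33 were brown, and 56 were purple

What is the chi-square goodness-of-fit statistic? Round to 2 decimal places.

5.50

cat         O        E   (O−E)²/E
teal       41       49      1.306
white      72       61      1.984
orange     16       15      0.067
brown      33       28      0.893
purple     56       65      1.246
Sum = 5.50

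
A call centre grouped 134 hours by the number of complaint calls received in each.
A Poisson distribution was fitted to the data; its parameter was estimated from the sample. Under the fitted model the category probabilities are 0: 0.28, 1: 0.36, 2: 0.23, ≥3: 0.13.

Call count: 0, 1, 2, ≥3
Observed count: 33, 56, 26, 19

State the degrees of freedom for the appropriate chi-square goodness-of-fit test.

There are k = 4 categories and 1 parameter estimated from the data, so df = 4 − 1 − 1 = 2.

2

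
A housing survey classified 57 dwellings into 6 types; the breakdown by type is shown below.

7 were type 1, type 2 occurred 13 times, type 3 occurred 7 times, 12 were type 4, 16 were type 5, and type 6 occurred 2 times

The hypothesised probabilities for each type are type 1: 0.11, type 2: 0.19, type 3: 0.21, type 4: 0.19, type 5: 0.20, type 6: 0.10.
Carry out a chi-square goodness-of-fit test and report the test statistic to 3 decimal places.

Expected counts E_i = n·p_i: 57×0.11 = 6.27, 57×0.19 = 10.83, 57×0.21 = 11.97, 57×0.19 = 10.83, 57×0.20 = 11.4, 57×0.10 = 5.7.
cat         O        E   (O−E)²/E
type 1      7     6.27     0.0850
type 2     13    10.83     0.4348
type 3      7    11.97     2.0636
type 4     12    10.83     0.1264
type 5     16     11.4     1.8561
type 6      2      5.7     2.4018
Sum = 6.968

6.968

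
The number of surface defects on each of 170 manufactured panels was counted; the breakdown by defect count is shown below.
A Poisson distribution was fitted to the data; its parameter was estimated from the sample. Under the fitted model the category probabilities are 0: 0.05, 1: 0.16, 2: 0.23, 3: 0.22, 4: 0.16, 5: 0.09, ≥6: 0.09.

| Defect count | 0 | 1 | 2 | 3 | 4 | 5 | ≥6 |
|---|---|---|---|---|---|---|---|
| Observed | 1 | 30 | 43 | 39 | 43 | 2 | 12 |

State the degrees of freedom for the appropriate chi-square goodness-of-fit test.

There are k = 7 categories and 1 parameter estimated from the data, so df = 7 − 1 − 1 = 5.

5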